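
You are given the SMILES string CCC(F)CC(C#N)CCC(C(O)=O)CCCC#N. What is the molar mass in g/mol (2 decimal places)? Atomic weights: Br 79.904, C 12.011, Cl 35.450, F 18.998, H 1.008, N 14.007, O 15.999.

268.33 g/mol

First, the molecular formula is C14H21FN2O2 (counting implicit H from valence).
  C: 14 × 12.011 = 168.154
  F: 1 × 18.998 = 18.998
  H: 21 × 1.008 = 21.168
  N: 2 × 14.007 = 28.014
  O: 2 × 15.999 = 31.998
Sum: 14×12.011 + 1×18.998 + 21×1.008 + 2×14.007 + 2×15.999 = 268.332 → 268.33 g/mol.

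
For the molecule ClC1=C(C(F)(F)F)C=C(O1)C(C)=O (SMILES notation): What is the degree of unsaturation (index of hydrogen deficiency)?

4

Degree of unsaturation = (number of rings) + (number of π bonds).
Ring closures in the SMILES: 1.
π bonds: 3 double bonds (each 1 DoU) → 3 DoU from unsaturation.
Total DoU = 1 + 3 = 4.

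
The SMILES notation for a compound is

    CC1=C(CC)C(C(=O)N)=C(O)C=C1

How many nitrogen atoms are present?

1

Scan the SMILES for N atoms (remember two-letter symbols like Cl and Br are single atoms).
Nitrogen count: 1.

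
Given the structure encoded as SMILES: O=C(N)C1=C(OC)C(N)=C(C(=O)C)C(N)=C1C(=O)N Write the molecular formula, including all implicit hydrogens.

C11H14N4O4

Walk through each heavy atom and fill implicit hydrogens from standard valence (C 4, N 3, O 2, S 2, halogen 1):
  atom 1: O, bond orders sum to 2 (valence 2) → 0 H
  atom 2: C, bond orders sum to 4 (valence 4) → 0 H
  atom 3: N, bond orders sum to 1 (valence 3) → 2 H
  atom 4: C, bond orders sum to 4 (valence 4) → 0 H
  atom 5: C, bond orders sum to 4 (valence 4) → 0 H
  atom 6: O, bond orders sum to 2 (valence 2) → 0 H
  atom 7: C, bond orders sum to 1 (valence 4) → 3 H
  atom 8: C, bond orders sum to 4 (valence 4) → 0 H
  atom 9: N, bond orders sum to 1 (valence 3) → 2 H
  atom 10: C, bond orders sum to 4 (valence 4) → 0 H
  atom 11: C, bond orders sum to 4 (valence 4) → 0 H
  atom 12: O, bond orders sum to 2 (valence 2) → 0 H
  atom 13: C, bond orders sum to 1 (valence 4) → 3 H
  atom 14: C, bond orders sum to 4 (valence 4) → 0 H
  atom 15: N, bond orders sum to 1 (valence 3) → 2 H
  atom 16: C, bond orders sum to 4 (valence 4) → 0 H
  atom 17: C, bond orders sum to 4 (valence 4) → 0 H
  atom 18: O, bond orders sum to 2 (valence 2) → 0 H
  atom 19: N, bond orders sum to 1 (valence 3) → 2 H
Totals → C:11, H:14, N:4, O:4.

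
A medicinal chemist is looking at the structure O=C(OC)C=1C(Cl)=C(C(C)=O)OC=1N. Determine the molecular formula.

C8H8ClNO4

Walk through each heavy atom and fill implicit hydrogens from standard valence (C 4, N 3, O 2, S 2, halogen 1):
  atom 1: O, bond orders sum to 2 (valence 2) → 0 H
  atom 2: C, bond orders sum to 4 (valence 4) → 0 H
  atom 3: O, bond orders sum to 2 (valence 2) → 0 H
  atom 4: C, bond orders sum to 1 (valence 4) → 3 H
  atom 5: C, bond orders sum to 4 (valence 4) → 0 H
  atom 6: C, bond orders sum to 4 (valence 4) → 0 H
  atom 7: Cl (halogen, monovalent) → 0 H
  atom 8: C, bond orders sum to 4 (valence 4) → 0 H
  atom 9: C, bond orders sum to 4 (valence 4) → 0 H
  atom 10: C, bond orders sum to 1 (valence 4) → 3 H
  atom 11: O, bond orders sum to 2 (valence 2) → 0 H
  atom 12: O, bond orders sum to 2 (valence 2) → 0 H
  atom 13: C, bond orders sum to 4 (valence 4) → 0 H
  atom 14: N, bond orders sum to 1 (valence 3) → 2 H
Totals → C:8, H:8, Cl:1, N:1, O:4.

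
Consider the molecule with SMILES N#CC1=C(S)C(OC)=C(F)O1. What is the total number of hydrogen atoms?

4

Walk through each heavy atom and fill implicit hydrogens from standard valence (C 4, N 3, O 2, S 2, halogen 1):
  atom 1: N, bond orders sum to 3 (valence 3) → 0 H
  atom 2: C, bond orders sum to 4 (valence 4) → 0 H
  atom 3: C, bond orders sum to 4 (valence 4) → 0 H
  atom 4: C, bond orders sum to 4 (valence 4) → 0 H
  atom 5: S, bond orders sum to 1 (valence 2) → 1 H
  atom 6: C, bond orders sum to 4 (valence 4) → 0 H
  atom 7: O, bond orders sum to 2 (valence 2) → 0 H
  atom 8: C, bond orders sum to 1 (valence 4) → 3 H
  atom 9: C, bond orders sum to 4 (valence 4) → 0 H
  atom 10: F (halogen, monovalent) → 0 H
  atom 11: O, bond orders sum to 2 (valence 2) → 0 H
Total hydrogens: 4.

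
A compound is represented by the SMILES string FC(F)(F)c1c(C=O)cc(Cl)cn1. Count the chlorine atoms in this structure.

1

Scan the SMILES for Cl atoms (remember two-letter symbols like Cl and Br are single atoms).
Chlorine count: 1.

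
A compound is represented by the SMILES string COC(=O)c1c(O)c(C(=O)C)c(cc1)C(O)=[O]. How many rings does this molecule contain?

In SMILES, each pair of matching ring-closure digits denotes one ring-closing bond; the number of such bonds equals the number of independent rings.
Ring-closure bonds here: 1.

1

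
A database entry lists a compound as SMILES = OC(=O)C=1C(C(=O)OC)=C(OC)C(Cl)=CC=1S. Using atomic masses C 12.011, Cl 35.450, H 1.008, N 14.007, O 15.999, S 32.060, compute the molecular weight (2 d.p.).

276.69 g/mol

First, the molecular formula is C10H9ClO5S (counting implicit H from valence).
  C: 10 × 12.011 = 120.110
  Cl: 1 × 35.450 = 35.450
  H: 9 × 1.008 = 9.072
  O: 5 × 15.999 = 79.995
  S: 1 × 32.060 = 32.060
Sum: 10×12.011 + 1×35.450 + 9×1.008 + 5×15.999 + 1×32.060 = 276.687 → 276.69 g/mol.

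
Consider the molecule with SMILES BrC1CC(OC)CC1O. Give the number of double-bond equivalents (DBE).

Degree of unsaturation = (number of rings) + (number of π bonds).
Ring closures in the SMILES: 1.
π bonds: none → 0 DoU from unsaturation.
Total DoU = 1 + 0 = 1.

1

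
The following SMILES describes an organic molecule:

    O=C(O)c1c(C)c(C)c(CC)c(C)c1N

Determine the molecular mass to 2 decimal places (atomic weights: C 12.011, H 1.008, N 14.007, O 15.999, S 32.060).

First, the molecular formula is C12H17NO2 (counting implicit H from valence).
  C: 12 × 12.011 = 144.132
  H: 17 × 1.008 = 17.136
  N: 1 × 14.007 = 14.007
  O: 2 × 15.999 = 31.998
Sum: 12×12.011 + 17×1.008 + 1×14.007 + 2×15.999 = 207.273 → 207.27 g/mol.

207.27 g/mol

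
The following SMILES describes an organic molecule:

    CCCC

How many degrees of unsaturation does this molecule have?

0

Degree of unsaturation = (number of rings) + (number of π bonds).
Ring closures in the SMILES: 0.
π bonds: none → 0 DoU from unsaturation.
Total DoU = 0 + 0 = 0.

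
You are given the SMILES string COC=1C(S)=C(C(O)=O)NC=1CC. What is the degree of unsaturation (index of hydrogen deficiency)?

4

Degree of unsaturation = (number of rings) + (number of π bonds).
Ring closures in the SMILES: 1.
π bonds: 3 double bonds (each 1 DoU) → 3 DoU from unsaturation.
Total DoU = 1 + 3 = 4.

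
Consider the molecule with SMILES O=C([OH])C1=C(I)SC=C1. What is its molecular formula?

C5H3IO2S

Walk through each heavy atom and fill implicit hydrogens from standard valence (C 4, N 3, O 2, S 2, halogen 1):
  atom 1: O, bond orders sum to 2 (valence 2) → 0 H
  atom 2: C, bond orders sum to 4 (valence 4) → 0 H
  atom 3: O with explicit H count 1
  atom 4: C, bond orders sum to 4 (valence 4) → 0 H
  atom 5: C, bond orders sum to 4 (valence 4) → 0 H
  atom 6: I (halogen, monovalent) → 0 H
  atom 7: S, bond orders sum to 2 (valence 2) → 0 H
  atom 8: C, bond orders sum to 3 (valence 4) → 1 H
  atom 9: C, bond orders sum to 3 (valence 4) → 1 H
Totals → C:5, H:3, I:1, O:2, S:1.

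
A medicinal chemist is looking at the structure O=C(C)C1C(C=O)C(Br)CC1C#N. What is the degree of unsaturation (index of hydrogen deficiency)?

Degree of unsaturation = (number of rings) + (number of π bonds).
Ring closures in the SMILES: 1.
π bonds: 2 double bonds (each 1 DoU), 1 triple bond (each 2 DoU) → 4 DoU from unsaturation.
Total DoU = 1 + 4 = 5.

5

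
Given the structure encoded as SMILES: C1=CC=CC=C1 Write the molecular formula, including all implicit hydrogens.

C6H6

Walk through each heavy atom and fill implicit hydrogens from standard valence (C 4, N 3, O 2, S 2, halogen 1):
  atom 1: C, bond orders sum to 3 (valence 4) → 1 H
  atom 2: C, bond orders sum to 3 (valence 4) → 1 H
  atom 3: C, bond orders sum to 3 (valence 4) → 1 H
  atom 4: C, bond orders sum to 3 (valence 4) → 1 H
  atom 5: C, bond orders sum to 3 (valence 4) → 1 H
  atom 6: C, bond orders sum to 3 (valence 4) → 1 H
Totals → C:6, H:6.
In Hill order: C6H6.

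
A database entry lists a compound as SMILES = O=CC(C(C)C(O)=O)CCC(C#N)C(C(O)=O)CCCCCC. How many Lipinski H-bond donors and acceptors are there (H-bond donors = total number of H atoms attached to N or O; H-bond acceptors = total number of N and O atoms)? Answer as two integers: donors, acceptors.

2, 6

Donors: find every N or O and count the H atoms it carries.
  atom 1 (O): bond orders sum to 2 → 0 H
  atom 7 (O): bond orders sum to 1 → 1 H
  atom 8 (O): bond orders sum to 2 → 0 H
  atom 13 (N): bond orders sum to 3 → 0 H
  atom 16 (O): bond orders sum to 1 → 1 H
  atom 17 (O): bond orders sum to 2 → 0 H
Lipinski HBD = 2.
Acceptors: N atoms = 1, O atoms = 5 → HBA = 6.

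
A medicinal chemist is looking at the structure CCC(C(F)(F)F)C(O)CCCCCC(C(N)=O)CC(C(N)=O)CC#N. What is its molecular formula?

Walk through each heavy atom and fill implicit hydrogens from standard valence (C 4, N 3, O 2, S 2, halogen 1):
  atom 1: C, bond orders sum to 1 (valence 4) → 3 H
  atom 2: C, bond orders sum to 2 (valence 4) → 2 H
  atom 3: C, bond orders sum to 3 (valence 4) → 1 H
  atom 4: C, bond orders sum to 4 (valence 4) → 0 H
  atom 5: F (halogen, monovalent) → 0 H
  atom 6: F (halogen, monovalent) → 0 H
  atom 7: F (halogen, monovalent) → 0 H
  atom 8: C, bond orders sum to 3 (valence 4) → 1 H
  atom 9: O, bond orders sum to 1 (valence 2) → 1 H
  atom 10: C, bond orders sum to 2 (valence 4) → 2 H
  atom 11: C, bond orders sum to 2 (valence 4) → 2 H
  atom 12: C, bond orders sum to 2 (valence 4) → 2 H
  atom 13: C, bond orders sum to 2 (valence 4) → 2 H
  atom 14: C, bond orders sum to 2 (valence 4) → 2 H
  atom 15: C, bond orders sum to 3 (valence 4) → 1 H
  atom 16: C, bond orders sum to 4 (valence 4) → 0 H
  atom 17: N, bond orders sum to 1 (valence 3) → 2 H
  atom 18: O, bond orders sum to 2 (valence 2) → 0 H
  atom 19: C, bond orders sum to 2 (valence 4) → 2 H
  atom 20: C, bond orders sum to 3 (valence 4) → 1 H
  atom 21: C, bond orders sum to 4 (valence 4) → 0 H
  atom 22: N, bond orders sum to 1 (valence 3) → 2 H
  atom 23: O, bond orders sum to 2 (valence 2) → 0 H
  atom 24: C, bond orders sum to 2 (valence 4) → 2 H
  atom 25: C, bond orders sum to 4 (valence 4) → 0 H
  atom 26: N, bond orders sum to 3 (valence 3) → 0 H
Totals → C:17, H:28, F:3, N:3, O:3.
In Hill order: C17H28F3N3O3.

C17H28F3N3O3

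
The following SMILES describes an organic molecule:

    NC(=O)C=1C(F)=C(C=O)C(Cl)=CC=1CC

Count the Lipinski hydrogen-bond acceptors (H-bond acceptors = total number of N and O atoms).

N atoms: 1; O atoms: 2.
Lipinski HBA = 1 + 2 = 3.

3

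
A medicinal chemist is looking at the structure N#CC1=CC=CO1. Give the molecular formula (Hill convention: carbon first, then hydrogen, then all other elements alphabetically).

C5H3NO

Walk through each heavy atom and fill implicit hydrogens from standard valence (C 4, N 3, O 2, S 2, halogen 1):
  atom 1: N, bond orders sum to 3 (valence 3) → 0 H
  atom 2: C, bond orders sum to 4 (valence 4) → 0 H
  atom 3: C, bond orders sum to 4 (valence 4) → 0 H
  atom 4: C, bond orders sum to 3 (valence 4) → 1 H
  atom 5: C, bond orders sum to 3 (valence 4) → 1 H
  atom 6: C, bond orders sum to 3 (valence 4) → 1 H
  atom 7: O, bond orders sum to 2 (valence 2) → 0 H
Totals → C:5, H:3, N:1, O:1.
In Hill order: C5H3NO.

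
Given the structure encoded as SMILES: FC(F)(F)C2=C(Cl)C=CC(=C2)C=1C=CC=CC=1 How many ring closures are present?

In SMILES, each pair of matching ring-closure digits denotes one ring-closing bond; the number of such bonds equals the number of independent rings.
Ring-closure bonds here: 2.

2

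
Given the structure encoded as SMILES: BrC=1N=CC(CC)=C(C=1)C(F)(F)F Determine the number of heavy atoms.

13

Every atom symbol written in the SMILES (organic subset) is one heavy atom; implicit H are not written.
Heavy atoms by element → Br:1, C:8, F:3, N:1.
Total: 13.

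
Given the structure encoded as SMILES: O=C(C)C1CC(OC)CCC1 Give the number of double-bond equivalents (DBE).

Degree of unsaturation = (number of rings) + (number of π bonds).
Ring closures in the SMILES: 1.
π bonds: 1 double bond (each 1 DoU) → 1 DoU from unsaturation.
Total DoU = 1 + 1 = 2.

2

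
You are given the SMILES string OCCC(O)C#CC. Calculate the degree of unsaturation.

2

Molecular formula: C6H10O2.
DoU = (2C + 2 + N − H − X) / 2, where X is the halogen count and O/S are ignored.
    = (2·6 + 2 + 0 − 10 − 0) / 2 = 4 / 2 = 2.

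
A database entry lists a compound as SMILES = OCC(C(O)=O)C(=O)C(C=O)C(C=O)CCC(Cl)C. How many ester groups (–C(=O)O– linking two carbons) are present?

0

Scan the SMILES for the ester motif — none present.
Groups that are present: 2 aldehyde, 1 carboxylic acid, 1 hydroxyl, 1 ketone.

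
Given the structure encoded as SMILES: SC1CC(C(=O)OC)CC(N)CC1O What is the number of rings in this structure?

1

In SMILES, each pair of matching ring-closure digits denotes one ring-closing bond; the number of such bonds equals the number of independent rings.
Ring-closure bonds here: 1.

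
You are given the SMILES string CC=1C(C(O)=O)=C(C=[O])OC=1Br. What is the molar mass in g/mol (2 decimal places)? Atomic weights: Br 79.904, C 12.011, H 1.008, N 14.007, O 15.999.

233.02 g/mol

First, the molecular formula is C7H5BrO4 (counting implicit H from valence).
  Br: 1 × 79.904 = 79.904
  C: 7 × 12.011 = 84.077
  H: 5 × 1.008 = 5.040
  O: 4 × 15.999 = 63.996
Sum: 1×79.904 + 7×12.011 + 5×1.008 + 4×15.999 = 233.017 → 233.02 g/mol.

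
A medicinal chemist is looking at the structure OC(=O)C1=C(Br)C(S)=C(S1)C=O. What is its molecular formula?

Walk through each heavy atom and fill implicit hydrogens from standard valence (C 4, N 3, O 2, S 2, halogen 1):
  atom 1: O, bond orders sum to 1 (valence 2) → 1 H
  atom 2: C, bond orders sum to 4 (valence 4) → 0 H
  atom 3: O, bond orders sum to 2 (valence 2) → 0 H
  atom 4: C, bond orders sum to 4 (valence 4) → 0 H
  atom 5: C, bond orders sum to 4 (valence 4) → 0 H
  atom 6: Br (halogen, monovalent) → 0 H
  atom 7: C, bond orders sum to 4 (valence 4) → 0 H
  atom 8: S, bond orders sum to 1 (valence 2) → 1 H
  atom 9: C, bond orders sum to 4 (valence 4) → 0 H
  atom 10: S, bond orders sum to 2 (valence 2) → 0 H
  atom 11: C, bond orders sum to 3 (valence 4) → 1 H
  atom 12: O, bond orders sum to 2 (valence 2) → 0 H
Totals → C:6, H:3, Br:1, O:3, S:2.

C6H3BrO3S2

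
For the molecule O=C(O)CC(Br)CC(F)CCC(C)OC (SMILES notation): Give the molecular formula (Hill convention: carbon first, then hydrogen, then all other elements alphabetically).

C10H18BrFO3

Walk through each heavy atom and fill implicit hydrogens from standard valence (C 4, N 3, O 2, S 2, halogen 1):
  atom 1: O, bond orders sum to 2 (valence 2) → 0 H
  atom 2: C, bond orders sum to 4 (valence 4) → 0 H
  atom 3: O, bond orders sum to 1 (valence 2) → 1 H
  atom 4: C, bond orders sum to 2 (valence 4) → 2 H
  atom 5: C, bond orders sum to 3 (valence 4) → 1 H
  atom 6: Br (halogen, monovalent) → 0 H
  atom 7: C, bond orders sum to 2 (valence 4) → 2 H
  atom 8: C, bond orders sum to 3 (valence 4) → 1 H
  atom 9: F (halogen, monovalent) → 0 H
  atom 10: C, bond orders sum to 2 (valence 4) → 2 H
  atom 11: C, bond orders sum to 2 (valence 4) → 2 H
  atom 12: C, bond orders sum to 3 (valence 4) → 1 H
  atom 13: C, bond orders sum to 1 (valence 4) → 3 H
  atom 14: O, bond orders sum to 2 (valence 2) → 0 H
  atom 15: C, bond orders sum to 1 (valence 4) → 3 H
Totals → C:10, H:18, Br:1, F:1, O:3.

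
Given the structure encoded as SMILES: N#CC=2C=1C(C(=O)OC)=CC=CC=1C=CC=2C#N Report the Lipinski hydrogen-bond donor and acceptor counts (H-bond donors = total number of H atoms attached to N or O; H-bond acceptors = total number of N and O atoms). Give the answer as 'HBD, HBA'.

0, 4

Donors: find every N or O and count the H atoms it carries.
  atom 1 (N): bond orders sum to 3 → 0 H
  atom 7 (O): bond orders sum to 2 → 0 H
  atom 8 (O): bond orders sum to 2 → 0 H
  atom 18 (N): bond orders sum to 3 → 0 H
Lipinski HBD = 0.
Acceptors: N atoms = 2, O atoms = 2 → HBA = 4.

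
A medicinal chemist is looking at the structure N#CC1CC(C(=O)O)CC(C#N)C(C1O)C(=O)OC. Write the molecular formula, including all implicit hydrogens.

C12H14N2O5

Walk through each heavy atom and fill implicit hydrogens from standard valence (C 4, N 3, O 2, S 2, halogen 1):
  atom 1: N, bond orders sum to 3 (valence 3) → 0 H
  atom 2: C, bond orders sum to 4 (valence 4) → 0 H
  atom 3: C, bond orders sum to 3 (valence 4) → 1 H
  atom 4: C, bond orders sum to 2 (valence 4) → 2 H
  atom 5: C, bond orders sum to 3 (valence 4) → 1 H
  atom 6: C, bond orders sum to 4 (valence 4) → 0 H
  atom 7: O, bond orders sum to 2 (valence 2) → 0 H
  atom 8: O, bond orders sum to 1 (valence 2) → 1 H
  atom 9: C, bond orders sum to 2 (valence 4) → 2 H
  atom 10: C, bond orders sum to 3 (valence 4) → 1 H
  atom 11: C, bond orders sum to 4 (valence 4) → 0 H
  atom 12: N, bond orders sum to 3 (valence 3) → 0 H
  atom 13: C, bond orders sum to 3 (valence 4) → 1 H
  atom 14: C, bond orders sum to 3 (valence 4) → 1 H
  atom 15: O, bond orders sum to 1 (valence 2) → 1 H
  atom 16: C, bond orders sum to 4 (valence 4) → 0 H
  atom 17: O, bond orders sum to 2 (valence 2) → 0 H
  atom 18: O, bond orders sum to 2 (valence 2) → 0 H
  atom 19: C, bond orders sum to 1 (valence 4) → 3 H
Totals → C:12, H:14, N:2, O:5.
In Hill order: C12H14N2O5.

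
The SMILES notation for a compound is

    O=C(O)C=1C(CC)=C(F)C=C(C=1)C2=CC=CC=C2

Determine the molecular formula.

Walk through each heavy atom and fill implicit hydrogens from standard valence (C 4, N 3, O 2, S 2, halogen 1):
  atom 1: O, bond orders sum to 2 (valence 2) → 0 H
  atom 2: C, bond orders sum to 4 (valence 4) → 0 H
  atom 3: O, bond orders sum to 1 (valence 2) → 1 H
  atom 4: C, bond orders sum to 4 (valence 4) → 0 H
  atom 5: C, bond orders sum to 4 (valence 4) → 0 H
  atom 6: C, bond orders sum to 2 (valence 4) → 2 H
  atom 7: C, bond orders sum to 1 (valence 4) → 3 H
  atom 8: C, bond orders sum to 4 (valence 4) → 0 H
  atom 9: F (halogen, monovalent) → 0 H
  atom 10: C, bond orders sum to 3 (valence 4) → 1 H
  atom 11: C, bond orders sum to 4 (valence 4) → 0 H
  atom 12: C, bond orders sum to 3 (valence 4) → 1 H
  atom 13: C, bond orders sum to 4 (valence 4) → 0 H
  atom 14: C, bond orders sum to 3 (valence 4) → 1 H
  atom 15: C, bond orders sum to 3 (valence 4) → 1 H
  atom 16: C, bond orders sum to 3 (valence 4) → 1 H
  atom 17: C, bond orders sum to 3 (valence 4) → 1 H
  atom 18: C, bond orders sum to 3 (valence 4) → 1 H
Totals → C:15, H:13, F:1, O:2.
In Hill order: C15H13FO2.

C15H13FO2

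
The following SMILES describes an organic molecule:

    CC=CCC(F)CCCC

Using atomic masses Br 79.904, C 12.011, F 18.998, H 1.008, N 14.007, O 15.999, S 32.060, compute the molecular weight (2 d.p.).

First, the molecular formula is C9H17F (counting implicit H from valence).
  C: 9 × 12.011 = 108.099
  F: 1 × 18.998 = 18.998
  H: 17 × 1.008 = 17.136
Sum: 9×12.011 + 1×18.998 + 17×1.008 = 144.233 → 144.23 g/mol.

144.23 g/mol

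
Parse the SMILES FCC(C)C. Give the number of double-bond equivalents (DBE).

0

Degree of unsaturation = (number of rings) + (number of π bonds).
Ring closures in the SMILES: 0.
π bonds: none → 0 DoU from unsaturation.
Total DoU = 0 + 0 = 0.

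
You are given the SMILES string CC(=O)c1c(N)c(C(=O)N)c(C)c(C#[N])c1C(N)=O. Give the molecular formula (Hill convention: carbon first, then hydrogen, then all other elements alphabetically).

C12H12N4O3

Walk through each heavy atom and fill implicit hydrogens from standard valence (C 4, N 3, O 2, S 2, halogen 1); for lowercase aromatic atoms, an aromatic c carries 1 H when it has two neighbours and 0 H with three, and aromatic n carries 0 H:
  atom 1: C, bond orders sum to 1 (valence 4) → 3 H
  atom 2: C, bond orders sum to 4 (valence 4) → 0 H
  atom 3: O, bond orders sum to 2 (valence 2) → 0 H
  atom 4: aromatic c, 3 neighbours → 0 H
  atom 5: aromatic c, 3 neighbours → 0 H
  atom 6: N, bond orders sum to 1 (valence 3) → 2 H
  atom 7: aromatic c, 3 neighbours → 0 H
  atom 8: C, bond orders sum to 4 (valence 4) → 0 H
  atom 9: O, bond orders sum to 2 (valence 2) → 0 H
  atom 10: N, bond orders sum to 1 (valence 3) → 2 H
  atom 11: aromatic c, 3 neighbours → 0 H
  atom 12: C, bond orders sum to 1 (valence 4) → 3 H
  atom 13: aromatic c, 3 neighbours → 0 H
  atom 14: C, bond orders sum to 4 (valence 4) → 0 H
  atom 15: N with explicit H count 0
  atom 16: aromatic c, 3 neighbours → 0 H
  atom 17: C, bond orders sum to 4 (valence 4) → 0 H
  atom 18: N, bond orders sum to 1 (valence 3) → 2 H
  atom 19: O, bond orders sum to 2 (valence 2) → 0 H
Totals → C:12, H:12, N:4, O:3.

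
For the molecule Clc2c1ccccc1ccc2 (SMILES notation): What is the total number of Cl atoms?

Scan the SMILES for Cl atoms (remember two-letter symbols like Cl and Br are single atoms).
Chlorine count: 1.

1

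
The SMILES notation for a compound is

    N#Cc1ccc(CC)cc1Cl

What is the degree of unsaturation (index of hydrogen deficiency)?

Molecular formula: C9H8ClN.
DoU = (2C + 2 + N − H − X) / 2, where X is the halogen count and O/S are ignored.
    = (2·9 + 2 + 1 − 8 − 1) / 2 = 12 / 2 = 6.

6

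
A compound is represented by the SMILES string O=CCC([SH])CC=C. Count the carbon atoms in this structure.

Count every carbon token in the SMILES (each C, including those in ring-closure positions and inside branches).
Carbon count: 6.

6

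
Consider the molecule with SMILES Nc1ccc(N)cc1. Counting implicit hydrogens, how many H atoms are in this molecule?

Walk through each heavy atom and fill implicit hydrogens from standard valence (C 4, N 3, O 2, S 2, halogen 1); for lowercase aromatic atoms, an aromatic c carries 1 H when it has two neighbours and 0 H with three, and aromatic n carries 0 H:
  atom 1: N, bond orders sum to 1 (valence 3) → 2 H
  atom 2: aromatic c, 3 neighbours → 0 H
  atom 3: aromatic c, 2 neighbours → 1 H
  atom 4: aromatic c, 2 neighbours → 1 H
  atom 5: aromatic c, 3 neighbours → 0 H
  atom 6: N, bond orders sum to 1 (valence 3) → 2 H
  atom 7: aromatic c, 2 neighbours → 1 H
  atom 8: aromatic c, 2 neighbours → 1 H
Total hydrogens: 8.

8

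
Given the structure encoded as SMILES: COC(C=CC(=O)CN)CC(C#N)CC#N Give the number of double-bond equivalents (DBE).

6

Molecular formula: C11H15N3O2.
DoU = (2C + 2 + N − H − X) / 2, where X is the halogen count and O/S are ignored.
    = (2·11 + 2 + 3 − 15 − 0) / 2 = 12 / 2 = 6.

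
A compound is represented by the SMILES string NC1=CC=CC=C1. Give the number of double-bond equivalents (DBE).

4

Degree of unsaturation = (number of rings) + (number of π bonds).
Ring closures in the SMILES: 1.
π bonds: 3 double bonds (each 1 DoU) → 3 DoU from unsaturation.
Total DoU = 1 + 3 = 4.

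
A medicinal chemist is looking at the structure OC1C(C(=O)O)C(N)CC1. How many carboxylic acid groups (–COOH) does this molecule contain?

1

The carboxylic acid motif appears at heavy-atom position 4 in the SMILES.
Other groups present: 1 hydroxyl, 1 primary amine.
Carboxylic acid count: 1.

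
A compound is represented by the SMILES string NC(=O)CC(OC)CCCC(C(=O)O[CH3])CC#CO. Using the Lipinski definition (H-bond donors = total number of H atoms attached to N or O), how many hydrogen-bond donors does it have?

Donors: find every N or O and count the H atoms it carries.
  atom 1 (N): bond orders sum to 1 → 2 H
  atom 3 (O): bond orders sum to 2 → 0 H
  atom 6 (O): bond orders sum to 2 → 0 H
  atom 13 (O): bond orders sum to 2 → 0 H
  atom 14 (O): bond orders sum to 2 → 0 H
  atom 19 (O): bond orders sum to 1 → 1 H
Lipinski HBD = 3.

3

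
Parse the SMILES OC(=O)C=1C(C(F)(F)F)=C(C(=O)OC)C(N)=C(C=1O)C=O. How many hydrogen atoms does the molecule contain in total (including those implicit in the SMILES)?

Walk through each heavy atom and fill implicit hydrogens from standard valence (C 4, N 3, O 2, S 2, halogen 1):
  atom 1: O, bond orders sum to 1 (valence 2) → 1 H
  atom 2: C, bond orders sum to 4 (valence 4) → 0 H
  atom 3: O, bond orders sum to 2 (valence 2) → 0 H
  atom 4: C, bond orders sum to 4 (valence 4) → 0 H
  atom 5: C, bond orders sum to 4 (valence 4) → 0 H
  atom 6: C, bond orders sum to 4 (valence 4) → 0 H
  atom 7: F (halogen, monovalent) → 0 H
  atom 8: F (halogen, monovalent) → 0 H
  atom 9: F (halogen, monovalent) → 0 H
  atom 10: C, bond orders sum to 4 (valence 4) → 0 H
  atom 11: C, bond orders sum to 4 (valence 4) → 0 H
  atom 12: O, bond orders sum to 2 (valence 2) → 0 H
  atom 13: O, bond orders sum to 2 (valence 2) → 0 H
  atom 14: C, bond orders sum to 1 (valence 4) → 3 H
  atom 15: C, bond orders sum to 4 (valence 4) → 0 H
  atom 16: N, bond orders sum to 1 (valence 3) → 2 H
  atom 17: C, bond orders sum to 4 (valence 4) → 0 H
  atom 18: C, bond orders sum to 4 (valence 4) → 0 H
  atom 19: O, bond orders sum to 1 (valence 2) → 1 H
  atom 20: C, bond orders sum to 3 (valence 4) → 1 H
  atom 21: O, bond orders sum to 2 (valence 2) → 0 H
Total hydrogens: 8.

8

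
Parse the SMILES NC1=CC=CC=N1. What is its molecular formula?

C5H6N2

Walk through each heavy atom and fill implicit hydrogens from standard valence (C 4, N 3, O 2, S 2, halogen 1):
  atom 1: N, bond orders sum to 1 (valence 3) → 2 H
  atom 2: C, bond orders sum to 4 (valence 4) → 0 H
  atom 3: C, bond orders sum to 3 (valence 4) → 1 H
  atom 4: C, bond orders sum to 3 (valence 4) → 1 H
  atom 5: C, bond orders sum to 3 (valence 4) → 1 H
  atom 6: C, bond orders sum to 3 (valence 4) → 1 H
  atom 7: N, bond orders sum to 3 (valence 3) → 0 H
Totals → C:5, H:6, N:2.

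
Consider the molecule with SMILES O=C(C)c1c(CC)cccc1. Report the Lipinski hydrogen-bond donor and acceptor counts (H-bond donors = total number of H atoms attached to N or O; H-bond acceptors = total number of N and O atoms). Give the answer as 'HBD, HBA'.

Donors: find every N or O and count the H atoms it carries.
  atom 1 (O): bond orders sum to 2 → 0 H
Lipinski HBD = 0.
Acceptors: N atoms = 0, O atoms = 1 → HBA = 1.

0, 1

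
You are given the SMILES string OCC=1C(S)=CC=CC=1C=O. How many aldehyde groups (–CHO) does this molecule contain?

1

The aldehyde motif appears at heavy-atom position 10 in the SMILES.
Other groups present: 1 hydroxyl, 1 thiol.
Aldehyde count: 1.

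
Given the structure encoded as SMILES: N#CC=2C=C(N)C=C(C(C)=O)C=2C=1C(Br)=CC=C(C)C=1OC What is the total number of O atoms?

2

Scan the SMILES for O atoms (remember two-letter symbols like Cl and Br are single atoms).
Oxygen count: 2.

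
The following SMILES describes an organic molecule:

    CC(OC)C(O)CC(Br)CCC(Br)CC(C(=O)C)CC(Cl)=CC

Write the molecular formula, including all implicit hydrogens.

C17H29Br2ClO3

Walk through each heavy atom and fill implicit hydrogens from standard valence (C 4, N 3, O 2, S 2, halogen 1):
  atom 1: C, bond orders sum to 1 (valence 4) → 3 H
  atom 2: C, bond orders sum to 3 (valence 4) → 1 H
  atom 3: O, bond orders sum to 2 (valence 2) → 0 H
  atom 4: C, bond orders sum to 1 (valence 4) → 3 H
  atom 5: C, bond orders sum to 3 (valence 4) → 1 H
  atom 6: O, bond orders sum to 1 (valence 2) → 1 H
  atom 7: C, bond orders sum to 2 (valence 4) → 2 H
  atom 8: C, bond orders sum to 3 (valence 4) → 1 H
  atom 9: Br (halogen, monovalent) → 0 H
  atom 10: C, bond orders sum to 2 (valence 4) → 2 H
  atom 11: C, bond orders sum to 2 (valence 4) → 2 H
  atom 12: C, bond orders sum to 3 (valence 4) → 1 H
  atom 13: Br (halogen, monovalent) → 0 H
  atom 14: C, bond orders sum to 2 (valence 4) → 2 H
  atom 15: C, bond orders sum to 3 (valence 4) → 1 H
  atom 16: C, bond orders sum to 4 (valence 4) → 0 H
  atom 17: O, bond orders sum to 2 (valence 2) → 0 H
  atom 18: C, bond orders sum to 1 (valence 4) → 3 H
  atom 19: C, bond orders sum to 2 (valence 4) → 2 H
  atom 20: C, bond orders sum to 4 (valence 4) → 0 H
  atom 21: Cl (halogen, monovalent) → 0 H
  atom 22: C, bond orders sum to 3 (valence 4) → 1 H
  atom 23: C, bond orders sum to 1 (valence 4) → 3 H
Totals → C:17, H:29, Br:2, Cl:1, O:3.
In Hill order: C17H29Br2ClO3.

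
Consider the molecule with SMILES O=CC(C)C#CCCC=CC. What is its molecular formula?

Walk through each heavy atom and fill implicit hydrogens from standard valence (C 4, N 3, O 2, S 2, halogen 1):
  atom 1: O, bond orders sum to 2 (valence 2) → 0 H
  atom 2: C, bond orders sum to 3 (valence 4) → 1 H
  atom 3: C, bond orders sum to 3 (valence 4) → 1 H
  atom 4: C, bond orders sum to 1 (valence 4) → 3 H
  atom 5: C, bond orders sum to 4 (valence 4) → 0 H
  atom 6: C, bond orders sum to 4 (valence 4) → 0 H
  atom 7: C, bond orders sum to 2 (valence 4) → 2 H
  atom 8: C, bond orders sum to 2 (valence 4) → 2 H
  atom 9: C, bond orders sum to 3 (valence 4) → 1 H
  atom 10: C, bond orders sum to 3 (valence 4) → 1 H
  atom 11: C, bond orders sum to 1 (valence 4) → 3 H
Totals → C:10, H:14, O:1.
In Hill order: C10H14O.

C10H14O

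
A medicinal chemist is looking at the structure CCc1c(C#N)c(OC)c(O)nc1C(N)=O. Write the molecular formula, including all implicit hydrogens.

C10H11N3O3

Walk through each heavy atom and fill implicit hydrogens from standard valence (C 4, N 3, O 2, S 2, halogen 1); for lowercase aromatic atoms, an aromatic c carries 1 H when it has two neighbours and 0 H with three, and aromatic n carries 0 H:
  atom 1: C, bond orders sum to 1 (valence 4) → 3 H
  atom 2: C, bond orders sum to 2 (valence 4) → 2 H
  atom 3: aromatic c, 3 neighbours → 0 H
  atom 4: aromatic c, 3 neighbours → 0 H
  atom 5: C, bond orders sum to 4 (valence 4) → 0 H
  atom 6: N, bond orders sum to 3 (valence 3) → 0 H
  atom 7: aromatic c, 3 neighbours → 0 H
  atom 8: O, bond orders sum to 2 (valence 2) → 0 H
  atom 9: C, bond orders sum to 1 (valence 4) → 3 H
  atom 10: aromatic c, 3 neighbours → 0 H
  atom 11: O, bond orders sum to 1 (valence 2) → 1 H
  atom 12: aromatic n, 2 neighbours → 0 H
  atom 13: aromatic c, 3 neighbours → 0 H
  atom 14: C, bond orders sum to 4 (valence 4) → 0 H
  atom 15: N, bond orders sum to 1 (valence 3) → 2 H
  atom 16: O, bond orders sum to 2 (valence 2) → 0 H
Totals → C:10, H:11, N:3, O:3.
In Hill order: C10H11N3O3.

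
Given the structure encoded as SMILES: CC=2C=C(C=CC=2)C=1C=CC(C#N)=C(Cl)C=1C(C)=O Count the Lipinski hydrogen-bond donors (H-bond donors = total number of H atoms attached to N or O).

0

Donors: find every N or O and count the H atoms it carries.
  atom 13 (N): bond orders sum to 3 → 0 H
  atom 19 (O): bond orders sum to 2 → 0 H
Lipinski HBD = 0.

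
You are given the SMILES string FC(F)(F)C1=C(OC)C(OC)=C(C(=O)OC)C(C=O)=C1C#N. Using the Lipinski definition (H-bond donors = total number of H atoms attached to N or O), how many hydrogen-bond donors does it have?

Donors: find every N or O and count the H atoms it carries.
  atom 7 (O): bond orders sum to 2 → 0 H
  atom 10 (O): bond orders sum to 2 → 0 H
  atom 14 (O): bond orders sum to 2 → 0 H
  atom 15 (O): bond orders sum to 2 → 0 H
  atom 19 (O): bond orders sum to 2 → 0 H
  atom 22 (N): bond orders sum to 3 → 0 H
Lipinski HBD = 0.

0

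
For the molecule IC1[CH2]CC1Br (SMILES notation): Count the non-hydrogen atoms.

6

Every atom symbol written in the SMILES (organic subset) is one heavy atom; implicit H are not written.
Heavy atoms by element → Br:1, C:4, I:1.
Total: 6.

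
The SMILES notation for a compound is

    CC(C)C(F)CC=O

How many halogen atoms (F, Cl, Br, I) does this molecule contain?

1

Halogen atoms appear at heavy-atom position 5 (1×F).
Other groups present: 1 aldehyde.
Halogen count: 1.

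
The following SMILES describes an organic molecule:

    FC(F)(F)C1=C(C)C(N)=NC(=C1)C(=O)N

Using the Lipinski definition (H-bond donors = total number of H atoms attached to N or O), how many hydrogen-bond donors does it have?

4

Donors: find every N or O and count the H atoms it carries.
  atom 9 (N): bond orders sum to 1 → 2 H
  atom 10 (N): bond orders sum to 3 → 0 H
  atom 14 (O): bond orders sum to 2 → 0 H
  atom 15 (N): bond orders sum to 1 → 2 H
Lipinski HBD = 4.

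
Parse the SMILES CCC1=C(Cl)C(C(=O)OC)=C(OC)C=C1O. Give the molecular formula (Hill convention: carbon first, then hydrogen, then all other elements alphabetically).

Walk through each heavy atom and fill implicit hydrogens from standard valence (C 4, N 3, O 2, S 2, halogen 1):
  atom 1: C, bond orders sum to 1 (valence 4) → 3 H
  atom 2: C, bond orders sum to 2 (valence 4) → 2 H
  atom 3: C, bond orders sum to 4 (valence 4) → 0 H
  atom 4: C, bond orders sum to 4 (valence 4) → 0 H
  atom 5: Cl (halogen, monovalent) → 0 H
  atom 6: C, bond orders sum to 4 (valence 4) → 0 H
  atom 7: C, bond orders sum to 4 (valence 4) → 0 H
  atom 8: O, bond orders sum to 2 (valence 2) → 0 H
  atom 9: O, bond orders sum to 2 (valence 2) → 0 H
  atom 10: C, bond orders sum to 1 (valence 4) → 3 H
  atom 11: C, bond orders sum to 4 (valence 4) → 0 H
  atom 12: O, bond orders sum to 2 (valence 2) → 0 H
  atom 13: C, bond orders sum to 1 (valence 4) → 3 H
  atom 14: C, bond orders sum to 3 (valence 4) → 1 H
  atom 15: C, bond orders sum to 4 (valence 4) → 0 H
  atom 16: O, bond orders sum to 1 (valence 2) → 1 H
Totals → C:11, H:13, Cl:1, O:4.
In Hill order: C11H13ClO4.

C11H13ClO4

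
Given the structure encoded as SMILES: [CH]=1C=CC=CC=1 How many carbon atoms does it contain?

6

Count every carbon token in the SMILES (each C, including those in ring-closure positions and inside branches).
Carbon count: 6.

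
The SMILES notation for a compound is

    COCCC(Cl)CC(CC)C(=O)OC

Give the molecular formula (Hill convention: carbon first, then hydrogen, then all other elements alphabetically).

Walk through each heavy atom and fill implicit hydrogens from standard valence (C 4, N 3, O 2, S 2, halogen 1):
  atom 1: C, bond orders sum to 1 (valence 4) → 3 H
  atom 2: O, bond orders sum to 2 (valence 2) → 0 H
  atom 3: C, bond orders sum to 2 (valence 4) → 2 H
  atom 4: C, bond orders sum to 2 (valence 4) → 2 H
  atom 5: C, bond orders sum to 3 (valence 4) → 1 H
  atom 6: Cl (halogen, monovalent) → 0 H
  atom 7: C, bond orders sum to 2 (valence 4) → 2 H
  atom 8: C, bond orders sum to 3 (valence 4) → 1 H
  atom 9: C, bond orders sum to 2 (valence 4) → 2 H
  atom 10: C, bond orders sum to 1 (valence 4) → 3 H
  atom 11: C, bond orders sum to 4 (valence 4) → 0 H
  atom 12: O, bond orders sum to 2 (valence 2) → 0 H
  atom 13: O, bond orders sum to 2 (valence 2) → 0 H
  atom 14: C, bond orders sum to 1 (valence 4) → 3 H
Totals → C:10, H:19, Cl:1, O:3.
In Hill order: C10H19ClO3.

C10H19ClO3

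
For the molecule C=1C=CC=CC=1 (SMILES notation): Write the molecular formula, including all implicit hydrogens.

C6H6

Walk through each heavy atom and fill implicit hydrogens from standard valence (C 4, N 3, O 2, S 2, halogen 1):
  atom 1: C, bond orders sum to 3 (valence 4) → 1 H
  atom 2: C, bond orders sum to 3 (valence 4) → 1 H
  atom 3: C, bond orders sum to 3 (valence 4) → 1 H
  atom 4: C, bond orders sum to 3 (valence 4) → 1 H
  atom 5: C, bond orders sum to 3 (valence 4) → 1 H
  atom 6: C, bond orders sum to 3 (valence 4) → 1 H
Totals → C:6, H:6.
In Hill order: C6H6.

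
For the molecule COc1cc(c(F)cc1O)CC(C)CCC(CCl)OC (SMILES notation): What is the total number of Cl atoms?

1

Scan the SMILES for Cl atoms (remember two-letter symbols like Cl and Br are single atoms).
Chlorine count: 1.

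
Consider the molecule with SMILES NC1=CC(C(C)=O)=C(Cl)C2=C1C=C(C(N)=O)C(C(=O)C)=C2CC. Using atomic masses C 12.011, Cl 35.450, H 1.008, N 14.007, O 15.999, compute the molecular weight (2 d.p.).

First, the molecular formula is C17H17ClN2O3 (counting implicit H from valence).
  C: 17 × 12.011 = 204.187
  Cl: 1 × 35.450 = 35.450
  H: 17 × 1.008 = 17.136
  N: 2 × 14.007 = 28.014
  O: 3 × 15.999 = 47.997
Sum: 17×12.011 + 1×35.450 + 17×1.008 + 2×14.007 + 3×15.999 = 332.784 → 332.78 g/mol.

332.78 g/mol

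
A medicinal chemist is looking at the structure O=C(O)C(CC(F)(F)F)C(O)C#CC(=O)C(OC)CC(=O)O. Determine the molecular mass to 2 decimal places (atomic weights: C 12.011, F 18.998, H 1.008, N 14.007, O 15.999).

326.22 g/mol

First, the molecular formula is C12H13F3O7 (counting implicit H from valence).
  C: 12 × 12.011 = 144.132
  F: 3 × 18.998 = 56.994
  H: 13 × 1.008 = 13.104
  O: 7 × 15.999 = 111.993
Sum: 12×12.011 + 3×18.998 + 13×1.008 + 7×15.999 = 326.223 → 326.22 g/mol.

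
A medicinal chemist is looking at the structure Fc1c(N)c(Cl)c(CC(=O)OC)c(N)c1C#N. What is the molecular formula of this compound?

C10H9ClFN3O2

Walk through each heavy atom and fill implicit hydrogens from standard valence (C 4, N 3, O 2, S 2, halogen 1); for lowercase aromatic atoms, an aromatic c carries 1 H when it has two neighbours and 0 H with three, and aromatic n carries 0 H:
  atom 1: F (halogen, monovalent) → 0 H
  atom 2: aromatic c, 3 neighbours → 0 H
  atom 3: aromatic c, 3 neighbours → 0 H
  atom 4: N, bond orders sum to 1 (valence 3) → 2 H
  atom 5: aromatic c, 3 neighbours → 0 H
  atom 6: Cl (halogen, monovalent) → 0 H
  atom 7: aromatic c, 3 neighbours → 0 H
  atom 8: C, bond orders sum to 2 (valence 4) → 2 H
  atom 9: C, bond orders sum to 4 (valence 4) → 0 H
  atom 10: O, bond orders sum to 2 (valence 2) → 0 H
  atom 11: O, bond orders sum to 2 (valence 2) → 0 H
  atom 12: C, bond orders sum to 1 (valence 4) → 3 H
  atom 13: aromatic c, 3 neighbours → 0 H
  atom 14: N, bond orders sum to 1 (valence 3) → 2 H
  atom 15: aromatic c, 3 neighbours → 0 H
  atom 16: C, bond orders sum to 4 (valence 4) → 0 H
  atom 17: N, bond orders sum to 3 (valence 3) → 0 H
Totals → C:10, H:9, Cl:1, F:1, N:3, O:2.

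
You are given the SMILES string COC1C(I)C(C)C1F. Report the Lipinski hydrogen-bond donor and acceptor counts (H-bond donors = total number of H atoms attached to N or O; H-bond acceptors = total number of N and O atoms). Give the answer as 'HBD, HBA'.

Donors: find every N or O and count the H atoms it carries.
  atom 2 (O): bond orders sum to 2 → 0 H
Lipinski HBD = 0.
Acceptors: N atoms = 0, O atoms = 1 → HBA = 1.

0, 1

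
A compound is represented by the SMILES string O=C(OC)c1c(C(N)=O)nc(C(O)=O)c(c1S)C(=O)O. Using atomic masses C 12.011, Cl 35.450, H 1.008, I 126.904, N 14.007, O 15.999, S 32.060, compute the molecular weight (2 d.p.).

300.24 g/mol

First, the molecular formula is C10H8N2O7S (counting implicit H from valence).
  C: 10 × 12.011 = 120.110
  H: 8 × 1.008 = 8.064
  N: 2 × 14.007 = 28.014
  O: 7 × 15.999 = 111.993
  S: 1 × 32.060 = 32.060
Sum: 10×12.011 + 8×1.008 + 2×14.007 + 7×15.999 + 1×32.060 = 300.241 → 300.24 g/mol.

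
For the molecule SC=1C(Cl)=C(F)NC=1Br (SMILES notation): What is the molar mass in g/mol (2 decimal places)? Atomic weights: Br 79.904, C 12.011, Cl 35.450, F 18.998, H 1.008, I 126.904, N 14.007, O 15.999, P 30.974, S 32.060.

230.48 g/mol

First, the molecular formula is C4H2BrClFNS (counting implicit H from valence).
  Br: 1 × 79.904 = 79.904
  C: 4 × 12.011 = 48.044
  Cl: 1 × 35.450 = 35.450
  F: 1 × 18.998 = 18.998
  H: 2 × 1.008 = 2.016
  N: 1 × 14.007 = 14.007
  S: 1 × 32.060 = 32.060
Sum: 1×79.904 + 4×12.011 + 1×35.450 + 1×18.998 + 2×1.008 + 1×14.007 + 1×32.060 = 230.479 → 230.48 g/mol.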